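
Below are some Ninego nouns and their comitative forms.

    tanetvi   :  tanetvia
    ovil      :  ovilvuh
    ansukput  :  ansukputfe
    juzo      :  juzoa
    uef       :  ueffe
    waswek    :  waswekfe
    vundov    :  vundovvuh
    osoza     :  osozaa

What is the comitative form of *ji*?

jia

Looking at the final sound of each stem: -fe when the stem ends in a voiceless consonant (*ansukput*, *uef*, *waswek*); -vuh when the stem ends in a voiced consonant (*ovil*, *vundov*); -a when the stem ends in a vowel (*tanetvi*, *juzo*, *osoza*).
*ji* — final sound /i/ (a vowel) → -a → *jia*.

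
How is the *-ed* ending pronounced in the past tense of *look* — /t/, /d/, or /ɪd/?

The stem *look* ends in a voiceless consonant other than /t/.
The -ed suffix is realized as /ɪd/ after /t, d/; as /t/ after other voiceless consonants; and as /d/ after other voiced sounds.
So -ed on *look* is pronounced /t/.

/t/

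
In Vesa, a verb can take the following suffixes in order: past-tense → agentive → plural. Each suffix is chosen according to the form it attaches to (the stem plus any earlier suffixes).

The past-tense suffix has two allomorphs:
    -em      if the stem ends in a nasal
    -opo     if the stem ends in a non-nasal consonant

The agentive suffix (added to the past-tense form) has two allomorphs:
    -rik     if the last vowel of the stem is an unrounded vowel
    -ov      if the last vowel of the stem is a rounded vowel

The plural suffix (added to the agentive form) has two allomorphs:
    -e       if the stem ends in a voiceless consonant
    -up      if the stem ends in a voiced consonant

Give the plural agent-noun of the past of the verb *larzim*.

larzimemrike

Since the final consonant of *larzim* is /m/ (a nasal), it takes -em, giving *larzimem*.
The past-tense form *larzimem* — last vowel /e/ (an unrounded vowel) → -rik → *larzimemrik*.
Since the final consonant of the agentive form *larzimemrik* is /k/ (voiceless), it takes -e, giving *larzimemrike*.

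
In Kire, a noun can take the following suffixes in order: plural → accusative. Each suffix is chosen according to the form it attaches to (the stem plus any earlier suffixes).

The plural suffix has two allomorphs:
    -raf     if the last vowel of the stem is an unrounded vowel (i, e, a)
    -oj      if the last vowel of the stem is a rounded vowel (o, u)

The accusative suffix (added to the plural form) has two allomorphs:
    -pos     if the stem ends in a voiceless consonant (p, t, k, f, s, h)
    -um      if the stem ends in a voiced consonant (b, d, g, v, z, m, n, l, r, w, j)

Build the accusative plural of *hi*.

Since the last vowel of *hi* is /i/ (an unrounded vowel), it takes -raf, giving *hiraf*.
Since the final consonant of the plural form *hiraf* is /f/ (voiceless), it takes -pos, giving *hirafpos*.

hirafpos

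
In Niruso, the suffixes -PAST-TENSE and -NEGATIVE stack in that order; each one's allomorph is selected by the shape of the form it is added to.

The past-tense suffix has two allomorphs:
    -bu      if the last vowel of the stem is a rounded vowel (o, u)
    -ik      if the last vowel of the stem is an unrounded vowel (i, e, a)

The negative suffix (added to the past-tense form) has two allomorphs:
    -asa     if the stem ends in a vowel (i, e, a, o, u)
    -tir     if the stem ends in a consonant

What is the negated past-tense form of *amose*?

amoseiktir

The last vowel of *amose* is /e/, which is an unrounded vowel, so the past-tense suffix is -ik, giving *amoseik*.
The final sound of the past-tense form *amoseik* is /k/, which is a consonant, so the negative suffix is -tir, giving *amoseiktir*.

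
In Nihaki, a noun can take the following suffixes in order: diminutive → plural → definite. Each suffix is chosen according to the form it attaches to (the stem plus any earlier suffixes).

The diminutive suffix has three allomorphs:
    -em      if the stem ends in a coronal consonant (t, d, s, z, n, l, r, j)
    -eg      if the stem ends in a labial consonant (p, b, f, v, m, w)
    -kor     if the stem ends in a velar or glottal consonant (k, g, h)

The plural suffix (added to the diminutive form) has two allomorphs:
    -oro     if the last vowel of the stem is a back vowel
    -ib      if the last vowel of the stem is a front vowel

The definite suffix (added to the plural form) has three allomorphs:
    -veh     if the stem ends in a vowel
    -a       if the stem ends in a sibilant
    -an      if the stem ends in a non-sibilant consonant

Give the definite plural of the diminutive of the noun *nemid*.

nemidemiban

*nemid* — final consonant /d/ (coronal) → -em → *nemidem*.
The diminutive form *nemidem*: last vowel = /e/, a front vowel → -ib → *nemidemib*.
The plural form *nemidemib* — final sound /b/ (a non-sibilant consonant) → -an → *nemidemiban*.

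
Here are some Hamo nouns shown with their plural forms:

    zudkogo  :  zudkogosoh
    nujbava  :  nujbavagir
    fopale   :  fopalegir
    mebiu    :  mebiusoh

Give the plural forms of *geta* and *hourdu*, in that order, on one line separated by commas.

The pattern is rounding harmony: -soh when the last vowel of the stem is a rounded vowel (*zudkogo*, *mebiu*); -gir when the last vowel of the stem is an unrounded vowel (*nujbava*, *fopale*).
Since the last vowel of *geta* is /a/ (an unrounded vowel), it takes -gir, giving *getagir*.
*hourdu* — last vowel /u/ (a rounded vowel) → -soh → *hourdusoh*.

getagir, hourdusoh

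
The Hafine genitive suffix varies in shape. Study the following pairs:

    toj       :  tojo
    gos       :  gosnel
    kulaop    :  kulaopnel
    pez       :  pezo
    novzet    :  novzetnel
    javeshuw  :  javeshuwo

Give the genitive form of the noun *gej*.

gejo

The alternation tracks the final consonant of the stem — -nel when the stem ends in a voiceless consonant (*gos*, *kulaop*, *novzet*); -o when the stem ends in a voiced consonant (*toj*, *pez*, *javeshuw*).
Since the final consonant of *gej* is /j/ (voiced), it takes -o, giving *gejo*.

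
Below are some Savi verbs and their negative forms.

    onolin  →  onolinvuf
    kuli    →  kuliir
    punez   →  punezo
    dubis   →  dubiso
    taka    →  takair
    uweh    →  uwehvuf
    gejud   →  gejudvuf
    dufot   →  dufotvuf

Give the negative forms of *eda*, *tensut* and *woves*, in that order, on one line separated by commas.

edair, tensutvuf, woveso

The pattern is sibilance of the final sound: -o when the stem ends in a sibilant (*punez*, *dubis*); -vuf when the stem ends in a non-sibilant consonant (*onolin*, *uweh*, *gejud*, *dufot*); -ir when the stem ends in a vowel (*kuli*, *taka*).
Since the final sound of *eda* is /a/ (a vowel), it takes -ir, giving *edair*.
*tensut* — final sound /t/ (a non-sibilant consonant) → -vuf → *tensutvuf*.
The final sound of *woves* is /s/, which is a sibilant, so the suffix is -o, giving *woveso*.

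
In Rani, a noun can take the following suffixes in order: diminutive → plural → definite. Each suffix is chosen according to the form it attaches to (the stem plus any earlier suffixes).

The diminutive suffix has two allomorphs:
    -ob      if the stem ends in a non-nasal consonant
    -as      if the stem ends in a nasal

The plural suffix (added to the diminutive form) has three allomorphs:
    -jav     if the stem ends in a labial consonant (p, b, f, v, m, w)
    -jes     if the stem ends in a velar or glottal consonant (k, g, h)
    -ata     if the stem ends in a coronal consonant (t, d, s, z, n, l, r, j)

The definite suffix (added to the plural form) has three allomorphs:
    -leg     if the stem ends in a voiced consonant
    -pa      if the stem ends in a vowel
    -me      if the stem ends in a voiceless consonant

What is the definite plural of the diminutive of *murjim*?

Since the final consonant of *murjim* is /m/ (a nasal), it takes -as, giving *murjimas*.
The final consonant of the diminutive form *murjimas* is /s/, which is coronal, so the plural suffix is -ata, giving *murjimasata*.
The final sound of the plural form *murjimasata* is /a/, which is a vowel, so the definite suffix is -pa, giving *murjimasatapa*.

murjimasatapa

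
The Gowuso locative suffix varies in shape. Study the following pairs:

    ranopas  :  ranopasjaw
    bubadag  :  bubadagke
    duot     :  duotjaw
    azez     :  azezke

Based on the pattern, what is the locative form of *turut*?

turutjaw

The pattern is voicing of the final consonant: -jaw when the stem ends in a voiceless consonant (*ranopas*, *duot*); -ke when the stem ends in a voiced consonant (*bubadag*, *azez*).
*turut*: final consonant = /t/, voiceless → -jaw → *turutjaw*.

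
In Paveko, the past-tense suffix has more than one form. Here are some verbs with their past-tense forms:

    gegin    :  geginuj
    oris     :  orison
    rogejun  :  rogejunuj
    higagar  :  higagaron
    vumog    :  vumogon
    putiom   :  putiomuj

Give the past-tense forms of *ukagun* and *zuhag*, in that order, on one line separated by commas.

ukagunuj, zuhagon

Looking at the final consonant of each stem: -uj when the stem ends in a nasal (*gegin*, *rogejun*, *putiom*); -on when the stem ends in a non-nasal consonant (*oris*, *higagar*, *vumog*).
*ukagun* — final consonant /n/ (a nasal) → -uj → *ukagunuj*.
*zuhag*: final consonant = /g/, non-nasal → -on → *zuhagon*.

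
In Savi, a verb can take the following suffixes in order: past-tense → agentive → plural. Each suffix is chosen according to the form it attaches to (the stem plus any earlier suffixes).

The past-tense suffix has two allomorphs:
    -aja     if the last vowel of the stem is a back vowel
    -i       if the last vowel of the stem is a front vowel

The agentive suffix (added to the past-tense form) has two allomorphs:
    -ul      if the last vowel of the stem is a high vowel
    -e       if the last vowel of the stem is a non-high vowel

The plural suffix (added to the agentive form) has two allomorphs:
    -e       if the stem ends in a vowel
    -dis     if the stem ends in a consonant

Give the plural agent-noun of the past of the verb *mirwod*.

*mirwod*: last vowel = /o/, a back vowel → -aja → *mirwodaja*.
The last vowel of the past-tense form *mirwodaja* is /a/, which is a non-high vowel, so the agentive suffix is -e, giving *mirwodajae*.
Since the final sound of the agentive form *mirwodajae* is /e/ (a vowel), it takes -e, giving *mirwodajaee*.

mirwodajaee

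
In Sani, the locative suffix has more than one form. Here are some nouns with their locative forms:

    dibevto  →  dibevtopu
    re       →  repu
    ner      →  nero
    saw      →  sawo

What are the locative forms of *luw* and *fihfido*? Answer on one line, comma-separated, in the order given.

luwo, fihfidopu

The alternation tracks the final sound of the stem — -o when the stem ends in a consonant (*ner*, *saw*); -pu when the stem ends in a vowel (*dibevto*, *re*).
*luw* — final sound /w/ (a consonant) → -o → *luwo*.
The final sound of *fihfido* is /o/, which is a vowel, so the suffix is -pu, giving *fihfidopu*.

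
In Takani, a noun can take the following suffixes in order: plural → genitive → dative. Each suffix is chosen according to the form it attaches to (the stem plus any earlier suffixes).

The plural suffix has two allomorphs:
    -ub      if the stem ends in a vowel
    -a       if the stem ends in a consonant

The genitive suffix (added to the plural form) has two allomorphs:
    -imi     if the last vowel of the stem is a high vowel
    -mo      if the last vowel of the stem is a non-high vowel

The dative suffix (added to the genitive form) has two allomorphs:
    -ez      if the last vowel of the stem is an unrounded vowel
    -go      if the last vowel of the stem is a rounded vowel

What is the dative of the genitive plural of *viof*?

The final sound of *viof* is /f/, which is a consonant, so the plural suffix is -a, giving *viofa*.
The plural form *viofa* — last vowel /a/ (a non-high vowel) → -mo → *viofamo*.
Since the last vowel of the genitive form *viofamo* is /o/ (a rounded vowel), it takes -go, giving *viofamogo*.

viofamogo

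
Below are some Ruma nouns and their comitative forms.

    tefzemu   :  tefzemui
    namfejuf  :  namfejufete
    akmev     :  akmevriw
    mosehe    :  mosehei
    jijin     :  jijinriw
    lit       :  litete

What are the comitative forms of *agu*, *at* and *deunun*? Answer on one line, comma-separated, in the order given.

agui, atete, deununriw

The alternation tracks the final sound of the stem — -ete when the stem ends in a voiceless consonant (*namfejuf*, *lit*); -riw when the stem ends in a voiced consonant (*akmev*, *jijin*); -i when the stem ends in a vowel (*tefzemu*, *mosehe*).
Since the final sound of *agu* is /u/ (a vowel), it takes -i, giving *agui*.
Since the final sound of *at* is /t/ (a voiceless consonant), it takes -ete, giving *atete*.
The final sound of *deunun* is /n/, which is a voiced consonant, so the suffix is -riw, giving *deununriw*.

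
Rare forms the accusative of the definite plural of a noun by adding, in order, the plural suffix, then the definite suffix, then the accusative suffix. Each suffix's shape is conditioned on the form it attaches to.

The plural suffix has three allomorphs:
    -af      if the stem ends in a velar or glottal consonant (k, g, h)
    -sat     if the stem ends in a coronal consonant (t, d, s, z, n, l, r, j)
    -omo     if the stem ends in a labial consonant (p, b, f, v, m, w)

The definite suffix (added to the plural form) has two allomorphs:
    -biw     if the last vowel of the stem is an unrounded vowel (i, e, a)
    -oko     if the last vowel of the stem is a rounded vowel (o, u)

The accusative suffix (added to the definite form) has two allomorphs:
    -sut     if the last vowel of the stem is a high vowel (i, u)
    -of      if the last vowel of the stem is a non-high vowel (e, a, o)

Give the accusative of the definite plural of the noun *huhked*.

*huhked*: final consonant = /d/, coronal → -sat → *huhkedsat*.
The last vowel of the plural form *huhkedsat* is /a/, which is an unrounded vowel, so the definite suffix is -biw, giving *huhkedsatbiw*.
The definite form *huhkedsatbiw* — last vowel /i/ (a high vowel) → -sut → *huhkedsatbiwsut*.

huhkedsatbiwsut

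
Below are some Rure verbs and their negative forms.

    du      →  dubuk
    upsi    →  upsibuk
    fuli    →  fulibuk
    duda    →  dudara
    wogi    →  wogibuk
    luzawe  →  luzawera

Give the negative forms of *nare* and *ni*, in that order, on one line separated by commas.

The pattern is height harmony: -buk when the last vowel of the stem is a high vowel (*du*, *upsi*, *fuli*, *wogi*); -ra when the last vowel of the stem is a non-high vowel (*duda*, *luzawe*).
Since the last vowel of *nare* is /e/ (a non-high vowel), it takes -ra, giving *narera*.
The last vowel of *ni* is /i/, which is a high vowel, so the suffix is -buk, giving *nibuk*.

narera, nibuk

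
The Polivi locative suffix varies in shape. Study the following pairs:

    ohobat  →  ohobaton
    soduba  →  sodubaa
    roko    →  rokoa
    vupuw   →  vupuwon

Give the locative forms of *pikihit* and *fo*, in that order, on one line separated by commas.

pikihiton, foa

Looking at the final sound of each stem: -on when the stem ends in a consonant (*ohobat*, *vupuw*); -a when the stem ends in a vowel (*soduba*, *roko*).
The final sound of *pikihit* is /t/, which is a consonant, so the suffix is -on, giving *pikihiton*.
The final sound of *fo* is /o/, which is a vowel, so the suffix is -a, giving *foa*.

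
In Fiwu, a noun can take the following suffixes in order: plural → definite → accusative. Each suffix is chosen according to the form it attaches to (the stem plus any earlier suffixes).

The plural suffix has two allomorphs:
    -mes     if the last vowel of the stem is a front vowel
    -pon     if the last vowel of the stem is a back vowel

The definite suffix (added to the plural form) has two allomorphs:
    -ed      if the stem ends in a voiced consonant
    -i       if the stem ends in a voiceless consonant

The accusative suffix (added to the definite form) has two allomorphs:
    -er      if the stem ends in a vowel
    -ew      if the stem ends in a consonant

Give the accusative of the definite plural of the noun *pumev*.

*pumev*: last vowel = /e/, a front vowel → -mes → *pumevmes*.
The plural form *pumevmes* — final consonant /s/ (voiceless) → -i → *pumevmesi*.
The definite form *pumevmesi*: final sound = /i/, a vowel → -er → *pumevmesier*.

pumevmesier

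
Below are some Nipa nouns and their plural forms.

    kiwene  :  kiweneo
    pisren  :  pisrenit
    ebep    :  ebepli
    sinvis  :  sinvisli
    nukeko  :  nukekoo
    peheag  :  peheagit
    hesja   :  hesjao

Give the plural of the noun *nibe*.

nibeo

The pattern is voicing of the final sound: -li when the stem ends in a voiceless consonant (*ebep*, *sinvis*); -it when the stem ends in a voiced consonant (*pisren*, *peheag*); -o when the stem ends in a vowel (*kiwene*, *nukeko*, *hesja*).
Since the final sound of *nibe* is /e/ (a vowel), it takes -o, giving *nibeo*.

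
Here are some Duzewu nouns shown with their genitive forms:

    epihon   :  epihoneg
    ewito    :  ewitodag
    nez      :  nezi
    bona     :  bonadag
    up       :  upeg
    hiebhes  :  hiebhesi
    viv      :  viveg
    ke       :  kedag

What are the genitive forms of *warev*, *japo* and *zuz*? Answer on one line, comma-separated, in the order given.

wareveg, japodag, zuzi

The suffix is conditioned by the final sound: -i when the stem ends in a sibilant (*nez*, *hiebhes*); -eg when the stem ends in a non-sibilant consonant (*epihon*, *up*, *viv*); -dag when the stem ends in a vowel (*ewito*, *bona*, *ke*).
The final sound of *warev* is /v/, which is a non-sibilant consonant, so the suffix is -eg, giving *wareveg*.
Since the final sound of *japo* is /o/ (a vowel), it takes -dag, giving *japodag*.
*zuz*: final sound = /z/, a sibilant → -i → *zuzi*.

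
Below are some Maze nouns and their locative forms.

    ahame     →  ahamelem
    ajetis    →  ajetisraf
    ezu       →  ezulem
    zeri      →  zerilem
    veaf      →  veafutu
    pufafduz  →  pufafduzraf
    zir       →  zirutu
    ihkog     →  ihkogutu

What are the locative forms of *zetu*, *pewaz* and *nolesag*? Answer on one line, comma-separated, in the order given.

zetulem, pewazraf, nolesagutu

The pattern is sibilance of the final sound: -raf when the stem ends in a sibilant (*ajetis*, *pufafduz*); -utu when the stem ends in a non-sibilant consonant (*veaf*, *zir*, *ihkog*); -lem when the stem ends in a vowel (*ahame*, *ezu*, *zeri*).
The final sound of *zetu* is /u/, which is a vowel, so the suffix is -lem, giving *zetulem*.
The final sound of *pewaz* is /z/, which is a sibilant, so the suffix is -raf, giving *pewazraf*.
The final sound of *nolesag* is /g/, which is a non-sibilant consonant, so the suffix is -utu, giving *nolesagutu*.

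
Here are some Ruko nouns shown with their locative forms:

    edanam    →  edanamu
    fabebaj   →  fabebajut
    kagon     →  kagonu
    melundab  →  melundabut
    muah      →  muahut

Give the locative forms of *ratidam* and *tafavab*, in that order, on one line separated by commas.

ratidamu, tafavabut

Looking at the final consonant of each stem: -u when the stem ends in a nasal (*edanam*, *kagon*); -ut when the stem ends in a non-nasal consonant (*fabebaj*, *melundab*, *muah*).
*ratidam*: final consonant = /m/, a nasal → -u → *ratidamu*.
The final consonant of *tafavab* is /b/, which is non-nasal, so the suffix is -ut, giving *tafavabut*.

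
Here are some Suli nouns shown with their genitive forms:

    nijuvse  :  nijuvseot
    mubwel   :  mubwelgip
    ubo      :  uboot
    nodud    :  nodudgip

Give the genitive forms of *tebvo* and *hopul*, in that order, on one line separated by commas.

tebvoot, hopulgip

The suffix is conditioned by the final sound: -gip when the stem ends in a consonant (*mubwel*, *nodud*); -ot when the stem ends in a vowel (*nijuvse*, *ubo*).
The final sound of *tebvo* is /o/, which is a vowel, so the suffix is -ot, giving *tebvoot*.
The final sound of *hopul* is /l/, which is a consonant, so the suffix is -gip, giving *hopulgip*.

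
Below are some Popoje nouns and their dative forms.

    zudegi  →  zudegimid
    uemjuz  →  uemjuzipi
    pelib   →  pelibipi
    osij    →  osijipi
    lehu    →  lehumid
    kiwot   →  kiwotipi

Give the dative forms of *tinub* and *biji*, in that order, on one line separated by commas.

The pattern is consonant vs. vowel: -ipi when the stem ends in a consonant (*uemjuz*, *pelib*, *osij*, *kiwot*); -mid when the stem ends in a vowel (*zudegi*, *lehu*).
*tinub* — final sound /b/ (a consonant) → -ipi → *tinubipi*.
*biji*: final sound = /i/, a vowel → -mid → *bijimid*.

tinubipi, bijimid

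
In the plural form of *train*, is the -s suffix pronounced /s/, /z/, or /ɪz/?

/z/

The stem *train* ends in a voiced non-sibilant sound.
The plural suffix surfaces as /ɪz/ after sibilants, /s/ after other voiceless consonants, and /z/ after other voiced sounds.
So the plural -s on *train* is pronounced /z/.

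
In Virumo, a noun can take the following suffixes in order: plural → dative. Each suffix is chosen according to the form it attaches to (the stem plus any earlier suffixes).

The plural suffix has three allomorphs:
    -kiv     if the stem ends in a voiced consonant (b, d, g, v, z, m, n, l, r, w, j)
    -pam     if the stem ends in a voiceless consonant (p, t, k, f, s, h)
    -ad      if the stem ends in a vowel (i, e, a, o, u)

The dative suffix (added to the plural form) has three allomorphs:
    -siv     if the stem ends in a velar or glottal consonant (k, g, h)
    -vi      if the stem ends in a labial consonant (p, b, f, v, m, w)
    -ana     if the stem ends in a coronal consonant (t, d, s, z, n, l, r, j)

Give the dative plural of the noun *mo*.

Since the final sound of *mo* is /o/ (a vowel), it takes -ad, giving *moad*.
The plural form *moad*: final consonant = /d/, coronal → -ana → *moadana*.

moadana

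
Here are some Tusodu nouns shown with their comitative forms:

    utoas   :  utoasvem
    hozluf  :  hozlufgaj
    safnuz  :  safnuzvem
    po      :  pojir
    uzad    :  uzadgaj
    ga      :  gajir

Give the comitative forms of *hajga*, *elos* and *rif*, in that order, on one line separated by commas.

hajgajir, elosvem, rifgaj

Looking at the final sound of each stem: -vem when the stem ends in a sibilant (*utoas*, *safnuz*); -gaj when the stem ends in a non-sibilant consonant (*hozluf*, *uzad*); -jir when the stem ends in a vowel (*po*, *ga*).
Since the final sound of *hajga* is /a/ (a vowel), it takes -jir, giving *hajgajir*.
*elos* — final sound /s/ (a sibilant) → -vem → *elosvem*.
The final sound of *rif* is /f/, which is a non-sibilant consonant, so the suffix is -gaj, giving *rifgaj*.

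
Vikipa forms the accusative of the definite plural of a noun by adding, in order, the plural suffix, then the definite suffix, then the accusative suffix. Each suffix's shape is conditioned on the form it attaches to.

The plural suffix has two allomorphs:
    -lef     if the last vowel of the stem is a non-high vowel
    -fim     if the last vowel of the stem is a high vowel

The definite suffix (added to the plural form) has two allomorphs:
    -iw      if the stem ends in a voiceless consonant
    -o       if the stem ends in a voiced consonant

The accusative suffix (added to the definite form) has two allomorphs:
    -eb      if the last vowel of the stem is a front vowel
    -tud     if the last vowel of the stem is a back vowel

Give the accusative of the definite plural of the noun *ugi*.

*ugi* — last vowel /i/ (a high vowel) → -fim → *ugifim*.
The plural form *ugifim* — final consonant /m/ (voiced) → -o → *ugifimo*.
Since the last vowel of the definite form *ugifimo* is /o/ (a back vowel), it takes -tud, giving *ugifimotud*.

ugifimotud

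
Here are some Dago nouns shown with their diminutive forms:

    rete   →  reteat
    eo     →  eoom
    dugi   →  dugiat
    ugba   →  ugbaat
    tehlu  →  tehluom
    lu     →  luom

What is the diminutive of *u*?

uom

The alternation tracks the last vowel of the stem — -om when the last vowel of the stem is a rounded vowel (*eo*, *tehlu*, *lu*); -at when the last vowel of the stem is an unrounded vowel (*rete*, *dugi*, *ugba*).
*u*: last vowel = /u/, a rounded vowel → -om → *uom*.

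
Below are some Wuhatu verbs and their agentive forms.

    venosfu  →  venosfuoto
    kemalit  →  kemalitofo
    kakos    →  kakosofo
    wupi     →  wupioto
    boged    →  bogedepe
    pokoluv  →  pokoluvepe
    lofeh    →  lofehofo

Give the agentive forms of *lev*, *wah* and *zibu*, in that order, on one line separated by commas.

levepe, wahofo, zibuoto

The alternation tracks the final sound of the stem — -ofo when the stem ends in a voiceless consonant (*kemalit*, *kakos*, *lofeh*); -epe when the stem ends in a voiced consonant (*boged*, *pokoluv*); -oto when the stem ends in a vowel (*venosfu*, *wupi*).
The final sound of *lev* is /v/, which is a voiced consonant, so the suffix is -epe, giving *levepe*.
*wah*: final sound = /h/, a voiceless consonant → -ofo → *wahofo*.
The final sound of *zibu* is /u/, which is a vowel, so the suffix is -oto, giving *zibuoto*.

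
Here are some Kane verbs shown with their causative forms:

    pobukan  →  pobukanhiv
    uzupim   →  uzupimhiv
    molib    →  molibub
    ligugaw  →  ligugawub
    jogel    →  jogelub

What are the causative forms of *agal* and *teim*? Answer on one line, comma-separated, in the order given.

The alternation tracks the final consonant of the stem — -hiv when the stem ends in a nasal (*pobukan*, *uzupim*); -ub when the stem ends in a non-nasal consonant (*molib*, *ligugaw*, *jogel*).
*agal*: final consonant = /l/, non-nasal → -ub → *agalub*.
The final consonant of *teim* is /m/, which is a nasal, so the suffix is -hiv, giving *teimhiv*.

agalub, teimhiv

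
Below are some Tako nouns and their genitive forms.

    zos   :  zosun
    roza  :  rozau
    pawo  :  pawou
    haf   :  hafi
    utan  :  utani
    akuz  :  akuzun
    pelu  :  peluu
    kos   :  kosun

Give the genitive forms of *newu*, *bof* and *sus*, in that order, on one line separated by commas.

newuu, bofi, susun

The alternation tracks the final sound of the stem — -un when the stem ends in a sibilant (*zos*, *akuz*, *kos*); -i when the stem ends in a non-sibilant consonant (*haf*, *utan*); -u when the stem ends in a vowel (*roza*, *pawo*, *pelu*).
Since the final sound of *newu* is /u/ (a vowel), it takes -u, giving *newuu*.
*bof*: final sound = /f/, a non-sibilant consonant → -i → *bofi*.
Since the final sound of *sus* is /s/ (a sibilant), it takes -un, giving *susun*.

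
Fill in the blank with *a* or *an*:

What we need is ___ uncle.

The indefinite article is chosen by the initial *sound* of the following word, not its spelling.
*uncle* begins with the sound /ʌ/ (u pronounced /ʌ/) — a vowel sound.
So the article is *an*: What we need is an uncle.

an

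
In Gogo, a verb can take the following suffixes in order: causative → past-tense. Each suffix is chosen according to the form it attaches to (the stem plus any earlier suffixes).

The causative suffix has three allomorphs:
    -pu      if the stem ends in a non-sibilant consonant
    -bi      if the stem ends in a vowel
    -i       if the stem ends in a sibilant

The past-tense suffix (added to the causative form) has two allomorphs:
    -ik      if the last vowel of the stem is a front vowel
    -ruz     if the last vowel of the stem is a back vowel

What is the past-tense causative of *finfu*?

*finfu*: final sound = /u/, a vowel → -bi → *finfubi*.
The causative form *finfubi*: last vowel = /i/, a front vowel → -ik → *finfubiik*.

finfubiik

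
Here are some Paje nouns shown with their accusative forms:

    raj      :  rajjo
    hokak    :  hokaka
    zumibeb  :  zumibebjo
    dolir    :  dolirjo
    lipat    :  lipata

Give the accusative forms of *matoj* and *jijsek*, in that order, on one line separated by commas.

matojjo, jijseka

Looking at the final consonant of each stem: -a when the stem ends in a voiceless consonant (*hokak*, *lipat*); -jo when the stem ends in a voiced consonant (*raj*, *zumibeb*, *dolir*).
The final consonant of *matoj* is /j/, which is voiced, so the suffix is -jo, giving *matojjo*.
The final consonant of *jijsek* is /k/, which is voiceless, so the suffix is -a, giving *jijseka*.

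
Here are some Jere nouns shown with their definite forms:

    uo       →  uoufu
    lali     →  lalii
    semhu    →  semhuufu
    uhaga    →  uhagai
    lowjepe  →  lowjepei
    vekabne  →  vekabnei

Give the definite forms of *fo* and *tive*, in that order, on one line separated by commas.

The alternation tracks the last vowel of the stem — -ufu when the last vowel of the stem is a rounded vowel (*uo*, *semhu*); -i when the last vowel of the stem is an unrounded vowel (*lali*, *uhaga*, *lowjepe*, *vekabne*).
*fo*: last vowel = /o/, a rounded vowel → -ufu → *foufu*.
*tive* — last vowel /e/ (an unrounded vowel) → -i → *tivei*.

foufu, tivei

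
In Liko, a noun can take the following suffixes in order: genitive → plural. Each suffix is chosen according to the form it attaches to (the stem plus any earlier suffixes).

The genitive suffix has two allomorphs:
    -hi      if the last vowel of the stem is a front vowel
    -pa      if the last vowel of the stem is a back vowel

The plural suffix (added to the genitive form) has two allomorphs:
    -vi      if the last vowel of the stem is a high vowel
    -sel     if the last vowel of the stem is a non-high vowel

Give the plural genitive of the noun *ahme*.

*ahme*: last vowel = /e/, a front vowel → -hi → *ahmehi*.
The last vowel of the genitive form *ahmehi* is /i/, which is a high vowel, so the plural suffix is -vi, giving *ahmehivi*.

ahmehivi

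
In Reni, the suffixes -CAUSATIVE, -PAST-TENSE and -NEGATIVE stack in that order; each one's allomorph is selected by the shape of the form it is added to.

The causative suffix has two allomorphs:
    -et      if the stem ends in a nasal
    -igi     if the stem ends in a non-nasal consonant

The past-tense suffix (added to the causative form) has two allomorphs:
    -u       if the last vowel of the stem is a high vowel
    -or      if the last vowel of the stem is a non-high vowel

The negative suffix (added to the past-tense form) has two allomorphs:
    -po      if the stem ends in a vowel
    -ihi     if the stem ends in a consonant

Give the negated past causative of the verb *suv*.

suvigiupo

*suv*: final consonant = /v/, non-nasal → -igi → *suvigi*.
Since the last vowel of the causative form *suvigi* is /i/ (a high vowel), it takes -u, giving *suvigiu*.
The past-tense form *suvigiu* — final sound /u/ (a vowel) → -po → *suvigiupo*.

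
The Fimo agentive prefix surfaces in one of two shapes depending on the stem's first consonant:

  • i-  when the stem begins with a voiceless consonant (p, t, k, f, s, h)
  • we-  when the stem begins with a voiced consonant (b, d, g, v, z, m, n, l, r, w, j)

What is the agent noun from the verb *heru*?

Since the first consonant of *heru* is /h/ (voiceless), it takes i-, giving *iheru*.

iheru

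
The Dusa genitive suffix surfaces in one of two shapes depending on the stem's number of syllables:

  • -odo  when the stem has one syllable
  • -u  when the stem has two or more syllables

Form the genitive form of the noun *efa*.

efau

*efa* has 2 syllables, so the suffix is -u, giving *efau*.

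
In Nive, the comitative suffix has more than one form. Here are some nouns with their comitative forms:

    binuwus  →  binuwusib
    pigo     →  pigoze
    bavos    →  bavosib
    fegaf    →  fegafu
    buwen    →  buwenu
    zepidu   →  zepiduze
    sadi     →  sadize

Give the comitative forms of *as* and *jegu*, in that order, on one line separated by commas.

asib, jeguze

The alternation tracks the final sound of the stem — -ib when the stem ends in a sibilant (*binuwus*, *bavos*); -u when the stem ends in a non-sibilant consonant (*fegaf*, *buwen*); -ze when the stem ends in a vowel (*pigo*, *zepidu*, *sadi*).
*as*: final sound = /s/, a sibilant → -ib → *asib*.
*jegu* — final sound /u/ (a vowel) → -ze → *jeguze*.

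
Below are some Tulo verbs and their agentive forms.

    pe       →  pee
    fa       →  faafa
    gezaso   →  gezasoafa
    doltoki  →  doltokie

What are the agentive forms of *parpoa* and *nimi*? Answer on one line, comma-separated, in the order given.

parpoaafa, nimie

The pattern is front/back vowel harmony: -e when the last vowel of the stem is a front vowel (*pe*, *doltoki*); -afa when the last vowel of the stem is a back vowel (*fa*, *gezaso*).
*parpoa*: last vowel = /a/, a back vowel → -afa → *parpoaafa*.
The last vowel of *nimi* is /i/, which is a front vowel, so the suffix is -e, giving *nimie*.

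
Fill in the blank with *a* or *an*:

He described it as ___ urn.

The indefinite article is chosen by the initial *sound* of the following word, not its spelling.
*urn* begins with the sound /ɜr/ (u pronounced /ɜr/) — a vowel sound.
So the article is *an*: He described it as an urn.

an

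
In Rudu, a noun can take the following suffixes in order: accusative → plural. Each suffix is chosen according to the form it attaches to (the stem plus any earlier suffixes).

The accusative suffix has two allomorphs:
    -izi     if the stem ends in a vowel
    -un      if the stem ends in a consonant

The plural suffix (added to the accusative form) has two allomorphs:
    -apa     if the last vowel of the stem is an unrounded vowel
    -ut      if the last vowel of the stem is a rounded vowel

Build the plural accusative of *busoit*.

*busoit*: final sound = /t/, a consonant → -un → *busoitun*.
The last vowel of the accusative form *busoitun* is /u/, which is a rounded vowel, so the plural suffix is -ut, giving *busoitunut*.

busoitunut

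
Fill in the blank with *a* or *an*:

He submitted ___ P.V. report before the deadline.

The indefinite article is chosen by the initial *sound* of the following word, not its spelling.
The initialism *P.V.* is read letter by letter; the first letter, P, is pronounced /piː/, which begins with a consonant sound.
So the article is *a*: He submitted a P.V. report before the deadline.

a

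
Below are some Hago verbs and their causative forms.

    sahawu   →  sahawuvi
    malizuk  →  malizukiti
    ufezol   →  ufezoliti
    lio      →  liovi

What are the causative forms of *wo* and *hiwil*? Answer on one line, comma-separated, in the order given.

The suffix is conditioned by the final sound: -iti when the stem ends in a consonant (*malizuk*, *ufezol*); -vi when the stem ends in a vowel (*sahawu*, *lio*).
*wo* — final sound /o/ (a vowel) → -vi → *wovi*.
*hiwil*: final sound = /l/, a consonant → -iti → *hiwiliti*.

wovi, hiwiliti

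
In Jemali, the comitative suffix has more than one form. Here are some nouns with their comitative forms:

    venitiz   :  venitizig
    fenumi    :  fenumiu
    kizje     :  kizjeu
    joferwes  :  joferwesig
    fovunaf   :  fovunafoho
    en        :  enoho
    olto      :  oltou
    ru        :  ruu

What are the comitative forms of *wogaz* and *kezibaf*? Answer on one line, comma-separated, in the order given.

wogazig, kezibafoho

Looking at the final sound of each stem: -ig when the stem ends in a sibilant (*venitiz*, *joferwes*); -oho when the stem ends in a non-sibilant consonant (*fovunaf*, *en*); -u when the stem ends in a vowel (*fenumi*, *kizje*, *olto*, *ru*).
*wogaz*: final sound = /z/, a sibilant → -ig → *wogazig*.
*kezibaf*: final sound = /f/, a non-sibilant consonant → -oho → *kezibafoho*.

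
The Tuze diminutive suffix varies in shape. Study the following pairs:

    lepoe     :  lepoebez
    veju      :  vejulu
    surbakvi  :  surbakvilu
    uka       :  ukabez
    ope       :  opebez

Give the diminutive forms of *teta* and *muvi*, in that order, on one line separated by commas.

tetabez, muvilu

The pattern is height harmony: -lu when the last vowel of the stem is a high vowel (*veju*, *surbakvi*); -bez when the last vowel of the stem is a non-high vowel (*lepoe*, *uka*, *ope*).
The last vowel of *teta* is /a/, which is a non-high vowel, so the suffix is -bez, giving *tetabez*.
*muvi* — last vowel /i/ (a high vowel) → -lu → *muvilu*.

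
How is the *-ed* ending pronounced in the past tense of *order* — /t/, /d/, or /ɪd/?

/d/

The stem *order* ends in a voiced sound other than /d/.
The -ed suffix is realized as /ɪd/ after /t, d/; as /t/ after other voiceless consonants; and as /d/ after other voiced sounds.
So -ed on *order* is pronounced /d/.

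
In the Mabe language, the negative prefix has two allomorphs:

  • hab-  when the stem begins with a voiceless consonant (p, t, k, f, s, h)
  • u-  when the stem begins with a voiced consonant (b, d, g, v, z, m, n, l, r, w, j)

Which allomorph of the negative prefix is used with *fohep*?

The first consonant of *fohep* is /f/, which is voiceless, so the prefix is hab-.

hab-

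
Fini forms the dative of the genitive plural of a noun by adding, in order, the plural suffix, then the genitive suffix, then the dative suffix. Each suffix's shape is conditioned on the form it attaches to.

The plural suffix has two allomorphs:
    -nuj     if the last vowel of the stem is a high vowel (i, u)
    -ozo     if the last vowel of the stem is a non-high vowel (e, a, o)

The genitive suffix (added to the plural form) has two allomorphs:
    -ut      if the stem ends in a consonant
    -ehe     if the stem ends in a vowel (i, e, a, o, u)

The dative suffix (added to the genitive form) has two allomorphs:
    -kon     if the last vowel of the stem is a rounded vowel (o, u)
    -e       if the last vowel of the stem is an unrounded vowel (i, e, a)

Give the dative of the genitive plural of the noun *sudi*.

sudinujutkon

Since the last vowel of *sudi* is /i/ (a high vowel), it takes -nuj, giving *sudinuj*.
The final sound of the plural form *sudinuj* is /j/, which is a consonant, so the genitive suffix is -ut, giving *sudinujut*.
The genitive form *sudinujut* — last vowel /u/ (a rounded vowel) → -kon → *sudinujutkon*.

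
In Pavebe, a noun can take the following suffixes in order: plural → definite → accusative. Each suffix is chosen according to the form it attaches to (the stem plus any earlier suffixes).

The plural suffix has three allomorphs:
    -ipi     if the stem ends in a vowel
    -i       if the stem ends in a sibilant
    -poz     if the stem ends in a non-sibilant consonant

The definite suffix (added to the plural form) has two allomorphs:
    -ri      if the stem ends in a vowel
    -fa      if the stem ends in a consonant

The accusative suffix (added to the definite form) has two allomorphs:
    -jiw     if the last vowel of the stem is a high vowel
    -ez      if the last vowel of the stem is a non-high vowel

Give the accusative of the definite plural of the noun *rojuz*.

rojuzirijiw

Since the final sound of *rojuz* is /z/ (a sibilant), it takes -i, giving *rojuzi*.
The plural form *rojuzi* — final sound /i/ (a vowel) → -ri → *rojuziri*.
The definite form *rojuziri*: last vowel = /i/, a high vowel → -jiw → *rojuzirijiw*.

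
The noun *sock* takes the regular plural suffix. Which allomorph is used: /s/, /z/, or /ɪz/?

The stem *sock* ends in a voiceless non-sibilant consonant.
The plural suffix surfaces as /ɪz/ after sibilants, /s/ after other voiceless consonants, and /z/ after other voiced sounds.
So the plural -s on *sock* is pronounced /s/.

/s/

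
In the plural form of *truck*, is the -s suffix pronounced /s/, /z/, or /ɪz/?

/s/

The stem *truck* ends in a voiceless non-sibilant consonant.
The plural suffix surfaces as /ɪz/ after sibilants, /s/ after other voiceless consonants, and /z/ after other voiced sounds.
So the plural -s on *truck* is pronounced /s/.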